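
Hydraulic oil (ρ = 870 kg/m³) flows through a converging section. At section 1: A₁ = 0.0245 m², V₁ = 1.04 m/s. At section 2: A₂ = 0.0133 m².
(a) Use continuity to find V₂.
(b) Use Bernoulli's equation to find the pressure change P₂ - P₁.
(a) Continuity: A₁V₁=A₂V₂ -> V₂=A₁V₁/A₂=0.0245*1.04/0.0133=1.92 m/s
(b) Bernoulli: P₂-P₁=0.5*rho*(V₁^2-V₂^2)/1000=0.5*870*(1.04^2-1.92^2)/1000=-1.133 kPa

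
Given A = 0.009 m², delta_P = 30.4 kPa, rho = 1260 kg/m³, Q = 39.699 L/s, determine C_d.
Formula: Q = C_d A \sqrt{\frac{2 \Delta P}{\rho}}
Substituting knowns: 39.699 = C_d·0.009·√(2·(30.4·1000)/1260)·1000
Solving for C_d: C_d = (39.699/1000)/(0.009·√(2·(30.4·1000)/1260)) = 0.635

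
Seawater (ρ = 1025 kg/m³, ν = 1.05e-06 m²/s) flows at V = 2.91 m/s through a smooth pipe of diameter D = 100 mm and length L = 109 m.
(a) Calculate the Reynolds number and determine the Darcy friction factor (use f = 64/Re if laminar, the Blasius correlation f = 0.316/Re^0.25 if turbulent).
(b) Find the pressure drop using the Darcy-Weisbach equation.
(a) Re = V·D/ν = 2.91·0.1/1.05e-06 = 277140 → turbulent (Re > 4000); f = 0.316/Re^0.25 = 0.316/277140^0.25 = 0.013772 (Blasius is strictly valid for Re ≲ 1e5; used here as the smooth-pipe estimate the problem specifies)
(b) Darcy-Weisbach: ΔP = f·(L/D)·½ρV²/1000 = 0.013772·(109/0.100)·½·1025·2.91²/1000 = 65.15 kPa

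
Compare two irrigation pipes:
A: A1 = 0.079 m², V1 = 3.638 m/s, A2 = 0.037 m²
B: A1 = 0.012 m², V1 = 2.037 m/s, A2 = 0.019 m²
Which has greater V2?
V2(A) = 7.768 m/s, V2(B) = 1.287 m/s. Answer: A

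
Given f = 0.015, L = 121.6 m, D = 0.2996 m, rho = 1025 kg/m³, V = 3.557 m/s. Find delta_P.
Formula: \Delta P = f \frac{L}{D} \frac{\rho V^2}{2}
delta_P = 0.015·(121.6/0.2996)·0.5·1025·3.557²/1000 = 39.48 kPa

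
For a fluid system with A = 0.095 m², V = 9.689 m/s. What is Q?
Formula: Q = A V
Q = 0.095·9.689·1000 = 920.5 L/s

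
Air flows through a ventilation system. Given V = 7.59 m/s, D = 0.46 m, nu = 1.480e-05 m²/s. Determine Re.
Formula: Re = \frac{V D}{\nu}
Re = 7.59·0.46/1.480e-05 = 235905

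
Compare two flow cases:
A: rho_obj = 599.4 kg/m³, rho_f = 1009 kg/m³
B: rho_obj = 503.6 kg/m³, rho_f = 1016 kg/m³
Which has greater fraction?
fraction(A) = 0.5941, fraction(B) = 0.4957. Answer: A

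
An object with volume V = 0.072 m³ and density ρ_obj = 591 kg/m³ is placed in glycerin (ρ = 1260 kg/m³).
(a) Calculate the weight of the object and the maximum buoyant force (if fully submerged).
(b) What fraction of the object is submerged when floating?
(a) W=rho_obj*g*V=591*9.81*0.072=417.4 N; F_B(max)=rho*g*V=1260*9.81*0.072=890.0 N
(b) Floating fraction=rho_obj/rho=591/1260=0.469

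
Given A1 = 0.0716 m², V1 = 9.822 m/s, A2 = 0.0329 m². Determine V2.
Formula: V_2 = \frac{A_1 V_1}{A_2}
V2 = 0.0716·9.822/0.0329 = 21.38 m/s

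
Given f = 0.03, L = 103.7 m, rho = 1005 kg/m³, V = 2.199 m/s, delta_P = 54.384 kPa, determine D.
Formula: \Delta P = f \frac{L}{D} \frac{\rho V^2}{2}
Substituting knowns: 54.384 = 0.03·(103.7/D)·0.5·1005·2.199²/1000
Solving for D: D = 0.03·103.7·0.5·1005·2.199²/(54.384·1000) = 0.139 m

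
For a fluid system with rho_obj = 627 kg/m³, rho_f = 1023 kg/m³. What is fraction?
Formula: f_{sub} = \frac{\rho_{obj}}{\rho_f}
fraction = 627/1023 = 0.6129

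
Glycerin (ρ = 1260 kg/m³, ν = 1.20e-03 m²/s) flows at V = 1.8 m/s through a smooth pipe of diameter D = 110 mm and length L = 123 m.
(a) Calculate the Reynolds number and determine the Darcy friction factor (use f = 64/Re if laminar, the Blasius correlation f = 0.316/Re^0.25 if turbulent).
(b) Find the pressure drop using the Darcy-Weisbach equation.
(a) Re = V·D/ν = 1.8·0.11/1.20e-03 = 165 → laminar (Re < 2300); f = 64/Re = 64/165 = 0.38788
(b) Darcy-Weisbach: ΔP = f·(L/D)·½ρV²/1000 = 0.38788·(123/0.110)·½·1260·1.8²/1000 = 885.3 kPa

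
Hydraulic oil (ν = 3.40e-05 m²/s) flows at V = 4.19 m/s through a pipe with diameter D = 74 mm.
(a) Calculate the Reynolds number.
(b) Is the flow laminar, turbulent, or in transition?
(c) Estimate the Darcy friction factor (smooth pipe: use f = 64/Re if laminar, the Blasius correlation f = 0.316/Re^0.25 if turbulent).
(a) Re = V·D/ν = 4.19·0.074/3.40e-05 = 9119.4
(b) Flow regime: turbulent (Re > 4000)
(c) Friction factor: f = 0.316/Re^0.25 = 0.316/9119.4^0.25 = 0.03234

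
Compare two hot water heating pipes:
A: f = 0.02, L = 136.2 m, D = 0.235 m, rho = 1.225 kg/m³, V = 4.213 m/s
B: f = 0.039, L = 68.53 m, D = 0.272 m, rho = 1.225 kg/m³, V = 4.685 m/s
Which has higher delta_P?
delta_P(A) = 0.126 kPa, delta_P(B) = 0.1321 kPa. Answer: B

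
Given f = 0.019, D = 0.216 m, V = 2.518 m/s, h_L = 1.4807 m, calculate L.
Formula: h_L = f \frac{L}{D} \frac{V^2}{2g}
Substituting knowns: 1.4807 = 0.019·(L/0.216)·2.518²/(2·9.81)
Solving for L: L = 1.4807·2·9.81·0.216/(0.019·2.518²) = 52.09 m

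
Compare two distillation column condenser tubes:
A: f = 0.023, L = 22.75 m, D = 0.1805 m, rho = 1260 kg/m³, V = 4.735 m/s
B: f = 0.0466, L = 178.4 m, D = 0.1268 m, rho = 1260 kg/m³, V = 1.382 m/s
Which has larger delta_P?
delta_P(A) = 40.95 kPa, delta_P(B) = 78.89 kPa. Answer: B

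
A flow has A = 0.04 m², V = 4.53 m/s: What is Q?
Formula: Q = A V
Q = 0.04·4.53·1000 = 181.2 L/s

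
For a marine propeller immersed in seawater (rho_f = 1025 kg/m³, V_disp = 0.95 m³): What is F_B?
Formula: F_B = \rho_f g V_{disp}
F_B = 1025·9.81·0.95 = 9552 N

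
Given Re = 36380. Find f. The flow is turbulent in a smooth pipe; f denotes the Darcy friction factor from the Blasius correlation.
Formula: f = \frac{0.316}{Re^{0.25}}
f = 0.316/36380^0.25 = 0.02288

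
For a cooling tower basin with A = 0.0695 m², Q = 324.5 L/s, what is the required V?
Formula: Q = A V
Substituting knowns: 324.5 = 0.0695·V·1000
Solving for V: V = (324.5/1000)/0.0695 = 4.669 m/s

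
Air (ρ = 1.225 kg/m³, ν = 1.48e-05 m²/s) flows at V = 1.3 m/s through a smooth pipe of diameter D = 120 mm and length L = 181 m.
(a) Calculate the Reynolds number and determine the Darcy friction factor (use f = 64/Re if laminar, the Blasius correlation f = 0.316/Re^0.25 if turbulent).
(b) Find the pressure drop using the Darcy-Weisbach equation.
(a) Re = V·D/ν = 1.3·0.12/1.48e-05 = 10541 → turbulent (Re > 4000); f = 0.316/Re^0.25 = 0.316/10541^0.25 = 0.031186
(b) Darcy-Weisbach: ΔP = f·(L/D)·½ρV²/1000 = 0.031186·(181/0.120)·½·1.225·1.3²/1000 = 0.04869 kPa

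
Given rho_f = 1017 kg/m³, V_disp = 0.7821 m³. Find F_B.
Formula: F_B = \rho_f g V_{disp}
F_B = 1017·9.81·0.7821 = 7803 N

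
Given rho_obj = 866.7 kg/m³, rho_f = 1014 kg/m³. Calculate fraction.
Formula: f_{sub} = \frac{\rho_{obj}}{\rho_f}
fraction = 866.7/1014 = 0.8547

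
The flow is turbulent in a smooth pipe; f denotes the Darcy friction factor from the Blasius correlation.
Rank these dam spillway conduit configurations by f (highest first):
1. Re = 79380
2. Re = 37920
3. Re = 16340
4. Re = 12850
Case 1: f = 0.01883
Case 2: f = 0.02264
Case 3: f = 0.02795
Case 4: f = 0.02968
Ranking (highest first): 4, 3, 2, 1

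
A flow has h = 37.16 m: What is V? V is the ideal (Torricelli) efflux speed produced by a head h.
Formula: V = \sqrt{2 g h}
V = √(2·9.81·37.16) = 27 m/s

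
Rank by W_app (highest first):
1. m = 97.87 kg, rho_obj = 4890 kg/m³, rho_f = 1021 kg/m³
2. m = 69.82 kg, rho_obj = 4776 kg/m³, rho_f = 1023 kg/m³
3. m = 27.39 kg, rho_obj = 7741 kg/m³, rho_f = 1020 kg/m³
Case 1: W_app = 759.6 N
Case 2: W_app = 538.2 N
Case 3: W_app = 233.3 N
Ranking (highest first): 1, 2, 3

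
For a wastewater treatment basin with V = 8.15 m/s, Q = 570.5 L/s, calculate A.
Formula: Q = A V
Substituting knowns: 570.5 = A·8.15·1000
Solving for A: A = (570.5/1000)/8.15 = 0.07 m²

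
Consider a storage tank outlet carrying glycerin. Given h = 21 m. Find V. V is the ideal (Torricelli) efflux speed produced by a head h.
Formula: V = \sqrt{2 g h}
V = √(2·9.81·21) = 20.3 m/s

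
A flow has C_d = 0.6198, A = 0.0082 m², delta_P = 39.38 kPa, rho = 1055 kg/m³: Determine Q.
Formula: Q = C_d A \sqrt{\frac{2 \Delta P}{\rho}}
Q = 0.6198·0.0082·√(2·(39.38·1000)/1055)·1000 = 43.91 L/s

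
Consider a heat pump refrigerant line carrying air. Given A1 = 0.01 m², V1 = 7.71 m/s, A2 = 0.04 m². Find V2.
Formula: V_2 = \frac{A_1 V_1}{A_2}
V2 = 0.01·7.71/0.04 = 1.927 m/s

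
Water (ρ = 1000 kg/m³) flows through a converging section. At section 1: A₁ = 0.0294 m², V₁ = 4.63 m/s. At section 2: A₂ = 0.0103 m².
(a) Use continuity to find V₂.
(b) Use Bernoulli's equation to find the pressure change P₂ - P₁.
(a) Continuity: A₁V₁=A₂V₂ -> V₂=A₁V₁/A₂=0.0294*4.63/0.0103=13.22 m/s
(b) Bernoulli: P₂-P₁=0.5*rho*(V₁^2-V₂^2)/1000=0.5*1000*(4.63^2-13.22^2)/1000=-76.67 kPa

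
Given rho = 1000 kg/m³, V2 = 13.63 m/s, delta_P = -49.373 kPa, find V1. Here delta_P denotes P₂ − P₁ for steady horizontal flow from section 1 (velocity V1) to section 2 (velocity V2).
Formula: \Delta P = \frac{1}{2} \rho (V_1^2 - V_2^2)
Substituting knowns: -49.373 = 0.5·1000·(V1² − 13.63²)/1000
Solving for V1: V1 = √(13.63² + 2·(-49.373·1000)/1000) = 9.329 m/s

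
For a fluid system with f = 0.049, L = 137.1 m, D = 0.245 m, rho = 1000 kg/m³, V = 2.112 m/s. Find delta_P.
Formula: \Delta P = f \frac{L}{D} \frac{\rho V^2}{2}
delta_P = 0.049·(137.1/0.245)·0.5·1000·2.112²/1000 = 61.15 kPa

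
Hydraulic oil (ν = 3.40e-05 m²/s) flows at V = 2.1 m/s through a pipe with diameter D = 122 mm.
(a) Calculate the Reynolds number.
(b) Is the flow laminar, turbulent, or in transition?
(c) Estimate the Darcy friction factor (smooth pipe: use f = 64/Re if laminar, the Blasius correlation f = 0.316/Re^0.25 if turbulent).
(a) Re = V·D/ν = 2.1·0.122/3.40e-05 = 7535.3
(b) Flow regime: turbulent (Re > 4000)
(c) Friction factor: f = 0.316/Re^0.25 = 0.316/7535.3^0.25 = 0.03392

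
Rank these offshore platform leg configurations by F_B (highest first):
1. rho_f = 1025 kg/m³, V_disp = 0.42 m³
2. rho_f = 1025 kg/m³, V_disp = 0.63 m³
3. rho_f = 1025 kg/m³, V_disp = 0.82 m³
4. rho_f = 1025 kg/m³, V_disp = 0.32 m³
Case 1: F_B = 4223 N
Case 2: F_B = 6335 N
Case 3: F_B = 8245 N
Case 4: F_B = 3218 N
Ranking (highest first): 3, 2, 1, 4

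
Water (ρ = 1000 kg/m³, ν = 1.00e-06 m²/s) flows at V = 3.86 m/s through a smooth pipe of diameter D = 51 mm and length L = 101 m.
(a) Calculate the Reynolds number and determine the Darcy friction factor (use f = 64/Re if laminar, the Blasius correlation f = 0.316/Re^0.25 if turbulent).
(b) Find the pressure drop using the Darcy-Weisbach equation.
(a) Re = V·D/ν = 3.86·0.051/1.00e-06 = 196860 → turbulent (Re > 4000); f = 0.316/Re^0.25 = 0.316/196860^0.25 = 0.015002 (Blasius is strictly valid for Re ≲ 1e5; used here as the smooth-pipe estimate the problem specifies)
(b) Darcy-Weisbach: ΔP = f·(L/D)·½ρV²/1000 = 0.015002·(101/0.051)·½·1000·3.86²/1000 = 221.3 kPa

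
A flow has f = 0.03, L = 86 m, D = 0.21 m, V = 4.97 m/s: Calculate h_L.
Formula: h_L = f \frac{L}{D} \frac{V^2}{2g}
h_L = 0.03·(86/0.21)·4.97²/(2·9.81) = 15.47 m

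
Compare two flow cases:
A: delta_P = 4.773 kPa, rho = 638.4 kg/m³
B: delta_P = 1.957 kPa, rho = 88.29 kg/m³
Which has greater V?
V(A) = 3.867 m/s, V(B) = 6.658 m/s. Answer: B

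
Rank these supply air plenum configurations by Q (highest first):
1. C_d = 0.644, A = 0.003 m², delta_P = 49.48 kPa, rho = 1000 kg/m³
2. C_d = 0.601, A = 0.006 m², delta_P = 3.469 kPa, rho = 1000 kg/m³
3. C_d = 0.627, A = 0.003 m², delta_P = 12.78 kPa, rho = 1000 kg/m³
Case 1: Q = 19.22 L/s
Case 2: Q = 9.498 L/s
Case 3: Q = 9.51 L/s
Ranking (highest first): 1, 3, 2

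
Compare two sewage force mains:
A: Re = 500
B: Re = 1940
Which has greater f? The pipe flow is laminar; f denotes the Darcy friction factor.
f(A) = 0.128, f(B) = 0.03299. Answer: A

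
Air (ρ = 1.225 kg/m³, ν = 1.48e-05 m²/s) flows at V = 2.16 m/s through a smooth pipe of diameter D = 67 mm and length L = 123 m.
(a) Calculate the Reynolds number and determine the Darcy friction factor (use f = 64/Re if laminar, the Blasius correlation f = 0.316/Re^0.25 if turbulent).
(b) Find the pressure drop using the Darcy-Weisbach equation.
(a) Re = V·D/ν = 2.16·0.067/1.48e-05 = 9778.4 → turbulent (Re > 4000); f = 0.316/Re^0.25 = 0.316/9778.4^0.25 = 0.031778
(b) Darcy-Weisbach: ΔP = f·(L/D)·½ρV²/1000 = 0.031778·(123/0.067)·½·1.225·2.16²/1000 = 0.1667 kPa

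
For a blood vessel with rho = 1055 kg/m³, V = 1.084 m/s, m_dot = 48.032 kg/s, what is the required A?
Formula: \dot{m} = \rho A V
Substituting knowns: 48.032 = 1055·A·1.084
Solving for A: A = 48.032/(1055·1.084) = 0.042 m²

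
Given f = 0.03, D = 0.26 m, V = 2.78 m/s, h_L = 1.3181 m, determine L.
Formula: h_L = f \frac{L}{D} \frac{V^2}{2g}
Substituting knowns: 1.3181 = 0.03·(L/0.26)·2.78²/(2·9.81)
Solving for L: L = 1.3181·2·9.81·0.26/(0.03·2.78²) = 29 m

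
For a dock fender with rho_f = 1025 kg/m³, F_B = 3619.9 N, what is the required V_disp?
Formula: F_B = \rho_f g V_{disp}
Substituting knowns: 3619.9 = 1025·9.81·V_disp
Solving for V_disp: V_disp = 3619.9/(1025·9.81) = 0.36 m³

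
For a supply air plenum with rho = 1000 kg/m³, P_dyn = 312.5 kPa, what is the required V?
Formula: P_{dyn} = \frac{1}{2} \rho V^2
Substituting knowns: 312.5 = 0.5·1000·V²/1000
Solving for V: V = √(2·(312.5·1000)/1000) = 25 m/s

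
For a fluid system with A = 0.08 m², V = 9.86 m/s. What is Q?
Formula: Q = A V
Q = 0.08·9.86·1000 = 788.8 L/s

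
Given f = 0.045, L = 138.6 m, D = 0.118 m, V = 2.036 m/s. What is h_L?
Formula: h_L = f \frac{L}{D} \frac{V^2}{2g}
h_L = 0.045·(138.6/0.118)·2.036²/(2·9.81) = 11.17 m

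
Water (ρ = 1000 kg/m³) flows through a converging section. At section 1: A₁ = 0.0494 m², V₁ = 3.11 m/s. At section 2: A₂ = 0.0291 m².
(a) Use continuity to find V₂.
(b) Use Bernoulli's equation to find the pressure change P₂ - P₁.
(a) Continuity: A₁V₁=A₂V₂ -> V₂=A₁V₁/A₂=0.0494*3.11/0.0291=5.28 m/s
(b) Bernoulli: P₂-P₁=0.5*rho*(V₁^2-V₂^2)/1000=0.5*1000*(3.11^2-5.28^2)/1000=-9.103 kPa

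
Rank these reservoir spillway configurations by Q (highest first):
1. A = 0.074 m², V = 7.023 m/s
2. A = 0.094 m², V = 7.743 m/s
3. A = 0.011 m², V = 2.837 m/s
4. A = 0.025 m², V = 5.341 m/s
Case 1: Q = 519.7 L/s
Case 2: Q = 727.8 L/s
Case 3: Q = 31.21 L/s
Case 4: Q = 133.5 L/s
Ranking (highest first): 2, 1, 4, 3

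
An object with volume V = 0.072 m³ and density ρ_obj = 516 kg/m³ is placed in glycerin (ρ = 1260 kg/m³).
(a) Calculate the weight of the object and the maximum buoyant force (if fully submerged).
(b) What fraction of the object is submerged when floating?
(a) W=rho_obj*g*V=516*9.81*0.072=364.5 N; F_B(max)=rho*g*V=1260*9.81*0.072=890.0 N
(b) Floating fraction=rho_obj/rho=516/1260=0.410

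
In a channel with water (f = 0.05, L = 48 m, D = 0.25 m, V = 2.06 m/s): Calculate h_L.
Formula: h_L = f \frac{L}{D} \frac{V^2}{2g}
h_L = 0.05·(48/0.25)·2.06²/(2·9.81) = 2.076 m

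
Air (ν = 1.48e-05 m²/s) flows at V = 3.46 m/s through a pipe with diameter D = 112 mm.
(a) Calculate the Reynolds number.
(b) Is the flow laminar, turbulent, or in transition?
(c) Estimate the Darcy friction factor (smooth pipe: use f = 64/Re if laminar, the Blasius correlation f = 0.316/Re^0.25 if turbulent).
(a) Re = V·D/ν = 3.46·0.112/1.48e-05 = 26184
(b) Flow regime: turbulent (Re > 4000)
(c) Friction factor: f = 0.316/Re^0.25 = 0.316/26184^0.25 = 0.02484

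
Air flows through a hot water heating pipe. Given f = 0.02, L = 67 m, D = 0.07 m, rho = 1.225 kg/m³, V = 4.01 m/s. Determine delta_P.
Formula: \Delta P = f \frac{L}{D} \frac{\rho V^2}{2}
delta_P = 0.02·(67/0.07)·0.5·1.225·4.01²/1000 = 0.1885 kPa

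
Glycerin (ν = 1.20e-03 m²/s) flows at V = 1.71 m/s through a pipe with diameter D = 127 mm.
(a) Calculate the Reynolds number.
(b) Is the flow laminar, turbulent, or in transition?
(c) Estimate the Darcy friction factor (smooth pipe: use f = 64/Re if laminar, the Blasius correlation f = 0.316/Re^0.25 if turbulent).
(a) Re = V·D/ν = 1.71·0.127/1.20e-03 = 180.98
(b) Flow regime: laminar (Re < 2300)
(c) Friction factor: f = 64/Re = 64/180.98 = 0.3536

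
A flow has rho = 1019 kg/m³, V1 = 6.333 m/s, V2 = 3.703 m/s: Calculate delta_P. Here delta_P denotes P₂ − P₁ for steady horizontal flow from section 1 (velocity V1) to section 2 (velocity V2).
Formula: \Delta P = \frac{1}{2} \rho (V_1^2 - V_2^2)
delta_P = 0.5·1019·(6.333² − 3.703²)/1000 = 13.45 kPa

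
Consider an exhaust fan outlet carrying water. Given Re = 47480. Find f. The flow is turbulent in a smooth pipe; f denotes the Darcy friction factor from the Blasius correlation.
Formula: f = \frac{0.316}{Re^{0.25}}
f = 0.316/47480^0.25 = 0.02141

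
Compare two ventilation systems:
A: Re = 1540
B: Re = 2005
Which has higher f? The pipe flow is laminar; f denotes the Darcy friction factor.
f(A) = 0.04156, f(B) = 0.03192. Answer: A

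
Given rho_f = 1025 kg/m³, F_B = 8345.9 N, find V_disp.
Formula: F_B = \rho_f g V_{disp}
Substituting knowns: 8345.9 = 1025·9.81·V_disp
Solving for V_disp: V_disp = 8345.9/(1025·9.81) = 0.83 m³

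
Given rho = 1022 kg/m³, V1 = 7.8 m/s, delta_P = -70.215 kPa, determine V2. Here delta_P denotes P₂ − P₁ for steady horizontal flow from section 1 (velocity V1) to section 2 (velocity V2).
Formula: \Delta P = \frac{1}{2} \rho (V_1^2 - V_2^2)
Substituting knowns: -70.215 = 0.5·1022·(7.8² − V2²)/1000
Solving for V2: V2 = √(7.8² − 2·(-70.215·1000)/1022) = 14.08 m/s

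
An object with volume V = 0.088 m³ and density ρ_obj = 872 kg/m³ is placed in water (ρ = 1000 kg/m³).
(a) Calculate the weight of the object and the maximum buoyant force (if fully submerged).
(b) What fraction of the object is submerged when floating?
(a) W=rho_obj*g*V=872*9.81*0.088=752.8 N; F_B(max)=rho*g*V=1000*9.81*0.088=863.3 N
(b) Floating fraction=rho_obj/rho=872/1000=0.872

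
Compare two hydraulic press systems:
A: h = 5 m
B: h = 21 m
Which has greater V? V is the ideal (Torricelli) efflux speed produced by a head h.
V(A) = 9.905 m/s, V(B) = 20.3 m/s. Answer: B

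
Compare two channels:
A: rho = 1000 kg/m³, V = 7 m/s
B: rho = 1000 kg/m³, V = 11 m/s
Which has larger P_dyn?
P_dyn(A) = 24.5 kPa, P_dyn(B) = 60.5 kPa. Answer: B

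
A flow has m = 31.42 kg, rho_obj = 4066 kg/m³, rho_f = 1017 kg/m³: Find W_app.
Formula: W_{app} = mg\left(1 - \frac{\rho_f}{\rho_{obj}}\right)
W_app = 31.42·9.81·(1 − 1017/4066) = 231.1 N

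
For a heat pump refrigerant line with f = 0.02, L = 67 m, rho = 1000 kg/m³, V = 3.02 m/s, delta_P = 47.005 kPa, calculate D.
Formula: \Delta P = f \frac{L}{D} \frac{\rho V^2}{2}
Substituting knowns: 47.005 = 0.02·(67/D)·0.5·1000·3.02²/1000
Solving for D: D = 0.02·67·0.5·1000·3.02²/(47.005·1000) = 0.13 m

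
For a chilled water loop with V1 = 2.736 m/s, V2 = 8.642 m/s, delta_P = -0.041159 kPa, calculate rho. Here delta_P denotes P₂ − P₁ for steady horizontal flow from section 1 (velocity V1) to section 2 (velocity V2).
Formula: \Delta P = \frac{1}{2} \rho (V_1^2 - V_2^2)
Substituting knowns: -0.041159 = 0.5·rho·(2.736² − 8.642²)/1000
Solving for rho: rho = 2·(-0.041159·1000)/(2.736² − 8.642²) = 1.225 kg/m³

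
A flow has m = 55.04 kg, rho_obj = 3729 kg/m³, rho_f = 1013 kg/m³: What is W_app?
Formula: W_{app} = mg\left(1 - \frac{\rho_f}{\rho_{obj}}\right)
W_app = 55.04·9.81·(1 − 1013/3729) = 393.3 N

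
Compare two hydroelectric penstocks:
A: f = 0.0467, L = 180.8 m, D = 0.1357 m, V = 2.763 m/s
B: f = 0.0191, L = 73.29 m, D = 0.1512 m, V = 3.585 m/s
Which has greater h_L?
h_L(A) = 24.21 m, h_L(B) = 6.065 m. Answer: A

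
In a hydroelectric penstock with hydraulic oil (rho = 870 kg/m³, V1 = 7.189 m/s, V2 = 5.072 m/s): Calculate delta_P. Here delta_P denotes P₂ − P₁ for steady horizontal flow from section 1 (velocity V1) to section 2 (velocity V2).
Formula: \Delta P = \frac{1}{2} \rho (V_1^2 - V_2^2)
delta_P = 0.5·870·(7.189² − 5.072²)/1000 = 11.29 kPa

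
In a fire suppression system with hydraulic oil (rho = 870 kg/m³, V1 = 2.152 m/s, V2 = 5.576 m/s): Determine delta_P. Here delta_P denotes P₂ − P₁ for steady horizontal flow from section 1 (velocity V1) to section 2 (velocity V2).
Formula: \Delta P = \frac{1}{2} \rho (V_1^2 - V_2^2)
delta_P = 0.5·870·(2.152² − 5.576²)/1000 = -11.51 kPa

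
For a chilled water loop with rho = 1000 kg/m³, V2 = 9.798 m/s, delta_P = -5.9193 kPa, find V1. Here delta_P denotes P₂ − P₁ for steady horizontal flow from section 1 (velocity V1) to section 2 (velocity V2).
Formula: \Delta P = \frac{1}{2} \rho (V_1^2 - V_2^2)
Substituting knowns: -5.9193 = 0.5·1000·(V1² − 9.798²)/1000
Solving for V1: V1 = √(9.798² + 2·(-5.9193·1000)/1000) = 9.174 m/s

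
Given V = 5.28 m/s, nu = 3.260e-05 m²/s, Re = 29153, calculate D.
Formula: Re = \frac{V D}{\nu}
Substituting knowns: 29153 = 5.28·D/3.260e-05
Solving for D: D = 29153·3.260e-05/5.28 = 0.18 m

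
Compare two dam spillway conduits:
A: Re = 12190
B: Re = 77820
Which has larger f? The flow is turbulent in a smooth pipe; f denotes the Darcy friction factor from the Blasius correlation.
f(A) = 0.03007, f(B) = 0.01892. Answer: A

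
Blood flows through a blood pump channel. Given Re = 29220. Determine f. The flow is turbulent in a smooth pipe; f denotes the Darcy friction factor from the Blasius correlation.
Formula: f = \frac{0.316}{Re^{0.25}}
f = 0.316/29220^0.25 = 0.02417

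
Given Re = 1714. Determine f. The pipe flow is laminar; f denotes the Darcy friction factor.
Formula: f = \frac{64}{Re}
f = 64/1714 = 0.03734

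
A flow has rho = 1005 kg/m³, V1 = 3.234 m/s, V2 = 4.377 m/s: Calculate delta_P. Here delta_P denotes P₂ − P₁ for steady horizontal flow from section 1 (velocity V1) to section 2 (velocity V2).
Formula: \Delta P = \frac{1}{2} \rho (V_1^2 - V_2^2)
delta_P = 0.5·1005·(3.234² − 4.377²)/1000 = -4.371 kPa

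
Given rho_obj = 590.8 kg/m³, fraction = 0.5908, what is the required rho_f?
Formula: f_{sub} = \frac{\rho_{obj}}{\rho_f}
Substituting knowns: 0.5908 = 590.8/rho_f
Solving for rho_f: rho_f = 590.8/0.5908 = 1000 kg/m³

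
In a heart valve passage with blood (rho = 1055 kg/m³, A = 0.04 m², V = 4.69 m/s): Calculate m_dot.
Formula: \dot{m} = \rho A V
m_dot = 1055·0.04·4.69 = 197.9 kg/s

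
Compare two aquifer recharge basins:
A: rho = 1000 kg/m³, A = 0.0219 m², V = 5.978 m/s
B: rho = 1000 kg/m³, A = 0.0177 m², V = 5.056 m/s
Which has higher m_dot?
m_dot(A) = 130.9 kg/s, m_dot(B) = 89.49 kg/s. Answer: A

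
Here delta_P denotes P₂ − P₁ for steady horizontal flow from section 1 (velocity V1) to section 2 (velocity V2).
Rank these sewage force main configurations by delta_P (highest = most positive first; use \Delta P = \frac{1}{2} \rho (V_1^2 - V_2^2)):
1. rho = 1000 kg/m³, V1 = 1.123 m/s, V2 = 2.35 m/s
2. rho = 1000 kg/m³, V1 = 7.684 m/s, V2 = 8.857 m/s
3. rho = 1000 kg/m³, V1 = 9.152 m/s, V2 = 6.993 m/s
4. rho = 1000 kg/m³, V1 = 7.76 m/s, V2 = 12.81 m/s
Case 1: delta_P = -2.131 kPa
Case 2: delta_P = -9.701 kPa
Case 3: delta_P = 17.43 kPa
Case 4: delta_P = -51.94 kPa
Ranking (highest first): 3, 1, 2, 4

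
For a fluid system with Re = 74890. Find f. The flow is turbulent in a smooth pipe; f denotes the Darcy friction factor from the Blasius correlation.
Formula: f = \frac{0.316}{Re^{0.25}}
f = 0.316/74890^0.25 = 0.0191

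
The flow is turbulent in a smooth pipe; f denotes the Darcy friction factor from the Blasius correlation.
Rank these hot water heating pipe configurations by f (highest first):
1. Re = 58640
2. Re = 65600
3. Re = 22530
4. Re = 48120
Case 1: f = 0.02031
Case 2: f = 0.01975
Case 3: f = 0.02579
Case 4: f = 0.02134
Ranking (highest first): 3, 4, 1, 2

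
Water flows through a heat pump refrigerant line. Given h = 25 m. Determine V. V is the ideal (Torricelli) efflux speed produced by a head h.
Formula: V = \sqrt{2 g h}
V = √(2·9.81·25) = 22.15 m/s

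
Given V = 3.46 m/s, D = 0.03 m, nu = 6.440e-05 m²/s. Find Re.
Formula: Re = \frac{V D}{\nu}
Re = 3.46·0.03/6.440e-05 = 1612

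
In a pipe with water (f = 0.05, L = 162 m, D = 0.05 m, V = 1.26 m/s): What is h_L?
Formula: h_L = f \frac{L}{D} \frac{V^2}{2g}
h_L = 0.05·(162/0.05)·1.26²/(2·9.81) = 13.11 m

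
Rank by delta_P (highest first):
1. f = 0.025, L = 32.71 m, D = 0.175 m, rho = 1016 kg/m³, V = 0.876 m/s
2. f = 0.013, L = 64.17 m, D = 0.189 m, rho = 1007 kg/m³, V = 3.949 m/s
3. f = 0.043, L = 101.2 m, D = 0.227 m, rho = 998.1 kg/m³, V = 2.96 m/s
Case 1: delta_P = 1.822 kPa
Case 2: delta_P = 34.66 kPa
Case 3: delta_P = 83.82 kPa
Ranking (highest first): 3, 2, 1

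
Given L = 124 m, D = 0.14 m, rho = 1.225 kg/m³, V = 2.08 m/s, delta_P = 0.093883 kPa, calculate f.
Formula: \Delta P = f \frac{L}{D} \frac{\rho V^2}{2}
Substituting knowns: 0.093883 = f·(124/0.14)·0.5·1.225·2.08²/1000
Solving for f: f = (0.093883·1000)/((124/0.14)·0.5·1.225·2.08²) = 0.04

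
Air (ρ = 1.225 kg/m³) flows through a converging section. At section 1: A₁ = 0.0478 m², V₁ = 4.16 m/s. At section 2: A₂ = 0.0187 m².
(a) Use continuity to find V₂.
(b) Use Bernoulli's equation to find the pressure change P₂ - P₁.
(a) Continuity: A₁V₁=A₂V₂ -> V₂=A₁V₁/A₂=0.0478*4.16/0.0187=10.63 m/s
(b) Bernoulli: P₂-P₁=0.5*rho*(V₁^2-V₂^2)/1000=0.5*1.225*(4.16^2-10.63^2)/1000=-0.05861 kPa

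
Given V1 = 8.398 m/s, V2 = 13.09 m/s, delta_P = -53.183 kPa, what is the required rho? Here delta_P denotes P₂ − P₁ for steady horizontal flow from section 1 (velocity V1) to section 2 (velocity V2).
Formula: \Delta P = \frac{1}{2} \rho (V_1^2 - V_2^2)
Substituting knowns: -53.183 = 0.5·rho·(8.398² − 13.09²)/1000
Solving for rho: rho = 2·(-53.183·1000)/(8.398² − 13.09²) = 1055 kg/m³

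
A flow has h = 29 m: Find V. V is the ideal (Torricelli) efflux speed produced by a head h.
Formula: V = \sqrt{2 g h}
V = √(2·9.81·29) = 23.85 m/s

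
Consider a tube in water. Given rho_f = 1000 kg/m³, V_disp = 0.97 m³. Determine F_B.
Formula: F_B = \rho_f g V_{disp}
F_B = 1000·9.81·0.97 = 9516 N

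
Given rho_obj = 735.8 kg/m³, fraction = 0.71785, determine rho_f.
Formula: f_{sub} = \frac{\rho_{obj}}{\rho_f}
Substituting knowns: 0.71785 = 735.8/rho_f
Solving for rho_f: rho_f = 735.8/0.71785 = 1025 kg/m³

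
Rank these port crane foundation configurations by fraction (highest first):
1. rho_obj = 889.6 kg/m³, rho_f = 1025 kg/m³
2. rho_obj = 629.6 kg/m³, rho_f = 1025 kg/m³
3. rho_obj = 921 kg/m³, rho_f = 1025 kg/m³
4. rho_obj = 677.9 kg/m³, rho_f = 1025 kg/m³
Case 1: fraction = 0.8679
Case 2: fraction = 0.6142
Case 3: fraction = 0.8985
Case 4: fraction = 0.6614
Ranking (highest first): 3, 1, 4, 2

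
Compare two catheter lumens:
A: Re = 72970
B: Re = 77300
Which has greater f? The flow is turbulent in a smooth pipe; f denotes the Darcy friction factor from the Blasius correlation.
f(A) = 0.01923, f(B) = 0.01895. Answer: A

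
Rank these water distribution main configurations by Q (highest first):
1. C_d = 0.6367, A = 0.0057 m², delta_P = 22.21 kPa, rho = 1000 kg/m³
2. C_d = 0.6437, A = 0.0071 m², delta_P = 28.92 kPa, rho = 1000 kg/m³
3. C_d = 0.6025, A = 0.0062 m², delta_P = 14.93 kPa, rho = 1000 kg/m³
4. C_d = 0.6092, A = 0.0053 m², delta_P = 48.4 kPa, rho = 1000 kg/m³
Case 1: Q = 24.19 L/s
Case 2: Q = 34.76 L/s
Case 3: Q = 20.41 L/s
Case 4: Q = 31.77 L/s
Ranking (highest first): 2, 4, 1, 3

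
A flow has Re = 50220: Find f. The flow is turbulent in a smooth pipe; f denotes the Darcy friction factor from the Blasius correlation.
Formula: f = \frac{0.316}{Re^{0.25}}
f = 0.316/50220^0.25 = 0.02111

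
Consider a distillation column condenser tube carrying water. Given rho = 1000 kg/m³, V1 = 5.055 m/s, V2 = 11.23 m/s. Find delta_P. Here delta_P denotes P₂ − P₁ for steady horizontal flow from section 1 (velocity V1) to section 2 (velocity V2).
Formula: \Delta P = \frac{1}{2} \rho (V_1^2 - V_2^2)
delta_P = 0.5·1000·(5.055² − 11.23²)/1000 = -50.28 kPa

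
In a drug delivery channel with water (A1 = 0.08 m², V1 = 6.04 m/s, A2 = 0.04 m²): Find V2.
Formula: V_2 = \frac{A_1 V_1}{A_2}
V2 = 0.08·6.04/0.04 = 12.08 m/s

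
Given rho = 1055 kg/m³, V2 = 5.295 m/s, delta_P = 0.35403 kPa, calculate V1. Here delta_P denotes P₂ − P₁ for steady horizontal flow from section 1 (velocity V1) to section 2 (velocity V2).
Formula: \Delta P = \frac{1}{2} \rho (V_1^2 - V_2^2)
Substituting knowns: 0.35403 = 0.5·1055·(V1² − 5.295²)/1000
Solving for V1: V1 = √(5.295² + 2·(0.35403·1000)/1055) = 5.358 m/s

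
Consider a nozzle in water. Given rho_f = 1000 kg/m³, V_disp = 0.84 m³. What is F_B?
Formula: F_B = \rho_f g V_{disp}
F_B = 1000·9.81·0.84 = 8240 N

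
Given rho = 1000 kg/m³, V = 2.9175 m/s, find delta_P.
Formula: V = \sqrt{\frac{2 \Delta P}{\rho}}
Substituting knowns: 2.9175 = √(2·(delta_P·1000)/1000)
Solving for delta_P: delta_P = 2.9175²·1000/2/1000 = 4.256 kPa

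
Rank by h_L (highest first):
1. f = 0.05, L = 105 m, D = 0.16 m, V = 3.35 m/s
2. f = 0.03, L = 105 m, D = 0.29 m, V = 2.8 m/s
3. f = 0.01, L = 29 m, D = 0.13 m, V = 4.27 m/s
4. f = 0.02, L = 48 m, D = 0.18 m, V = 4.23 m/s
Case 1: h_L = 18.77 m
Case 2: h_L = 4.34 m
Case 3: h_L = 2.073 m
Case 4: h_L = 4.864 m
Ranking (highest first): 1, 4, 2, 3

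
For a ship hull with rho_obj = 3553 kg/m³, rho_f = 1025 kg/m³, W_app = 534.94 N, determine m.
Formula: W_{app} = mg\left(1 - \frac{\rho_f}{\rho_{obj}}\right)
Substituting knowns: 534.94 = m·9.81·(1 − 1025/3553)
Solving for m: m = 534.94/(9.81·(1 − 1025/3553)) = 76.64 kg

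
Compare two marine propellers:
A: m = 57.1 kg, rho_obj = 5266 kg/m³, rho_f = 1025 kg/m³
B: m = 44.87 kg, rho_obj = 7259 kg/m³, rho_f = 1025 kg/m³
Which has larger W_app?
W_app(A) = 451.1 N, W_app(B) = 378 N. Answer: A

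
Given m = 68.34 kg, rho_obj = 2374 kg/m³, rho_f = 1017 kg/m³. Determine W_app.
Formula: W_{app} = mg\left(1 - \frac{\rho_f}{\rho_{obj}}\right)
W_app = 68.34·9.81·(1 − 1017/2374) = 383.2 N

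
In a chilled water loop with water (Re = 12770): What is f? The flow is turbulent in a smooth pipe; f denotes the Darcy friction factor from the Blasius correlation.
Formula: f = \frac{0.316}{Re^{0.25}}
f = 0.316/12770^0.25 = 0.02973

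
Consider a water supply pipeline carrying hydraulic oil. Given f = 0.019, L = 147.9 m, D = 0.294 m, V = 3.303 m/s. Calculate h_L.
Formula: h_L = f \frac{L}{D} \frac{V^2}{2g}
h_L = 0.019·(147.9/0.294)·3.303²/(2·9.81) = 5.315 m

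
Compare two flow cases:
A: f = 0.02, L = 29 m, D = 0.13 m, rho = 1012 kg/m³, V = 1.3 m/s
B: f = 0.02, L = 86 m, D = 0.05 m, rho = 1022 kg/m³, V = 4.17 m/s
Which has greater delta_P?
delta_P(A) = 3.815 kPa, delta_P(B) = 305.7 kPa. Answer: B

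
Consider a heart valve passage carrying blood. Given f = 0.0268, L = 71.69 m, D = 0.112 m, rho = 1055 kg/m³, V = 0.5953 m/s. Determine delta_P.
Formula: \Delta P = f \frac{L}{D} \frac{\rho V^2}{2}
delta_P = 0.0268·(71.69/0.112)·0.5·1055·0.5953²/1000 = 3.207 kPa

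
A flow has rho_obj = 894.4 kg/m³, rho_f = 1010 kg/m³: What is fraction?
Formula: f_{sub} = \frac{\rho_{obj}}{\rho_f}
fraction = 894.4/1010 = 0.8855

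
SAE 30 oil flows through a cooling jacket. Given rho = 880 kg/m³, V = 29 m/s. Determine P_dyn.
Formula: P_{dyn} = \frac{1}{2} \rho V^2
P_dyn = 0.5·880·29²/1000 = 370 kPa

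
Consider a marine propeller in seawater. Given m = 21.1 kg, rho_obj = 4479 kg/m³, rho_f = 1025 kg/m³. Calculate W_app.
Formula: W_{app} = mg\left(1 - \frac{\rho_f}{\rho_{obj}}\right)
W_app = 21.1·9.81·(1 − 1025/4479) = 159.6 N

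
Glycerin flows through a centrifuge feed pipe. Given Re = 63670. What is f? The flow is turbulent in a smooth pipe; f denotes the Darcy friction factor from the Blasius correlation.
Formula: f = \frac{0.316}{Re^{0.25}}
f = 0.316/63670^0.25 = 0.01989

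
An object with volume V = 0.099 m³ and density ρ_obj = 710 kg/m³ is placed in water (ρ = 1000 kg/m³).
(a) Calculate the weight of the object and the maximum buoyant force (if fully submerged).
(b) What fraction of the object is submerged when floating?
(a) W=rho_obj*g*V=710*9.81*0.099=689.5 N; F_B(max)=rho*g*V=1000*9.81*0.099=971.2 N
(b) Floating fraction=rho_obj/rho=710/1000=0.710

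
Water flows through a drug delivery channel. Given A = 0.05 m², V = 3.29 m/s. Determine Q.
Formula: Q = A V
Q = 0.05·3.29·1000 = 164.5 L/s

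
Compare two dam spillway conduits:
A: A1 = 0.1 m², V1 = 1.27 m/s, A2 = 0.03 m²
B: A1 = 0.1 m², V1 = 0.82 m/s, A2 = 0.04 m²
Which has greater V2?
V2(A) = 4.233 m/s, V2(B) = 2.05 m/s. Answer: A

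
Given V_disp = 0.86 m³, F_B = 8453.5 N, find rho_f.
Formula: F_B = \rho_f g V_{disp}
Substituting knowns: 8453.5 = rho_f·9.81·0.86
Solving for rho_f: rho_f = 8453.5/(9.81·0.86) = 1002 kg/m³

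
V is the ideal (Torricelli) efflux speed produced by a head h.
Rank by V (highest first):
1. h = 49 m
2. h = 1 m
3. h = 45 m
Case 1: V = 31.01 m/s
Case 2: V = 4.429 m/s
Case 3: V = 29.71 m/s
Ranking (highest first): 1, 3, 2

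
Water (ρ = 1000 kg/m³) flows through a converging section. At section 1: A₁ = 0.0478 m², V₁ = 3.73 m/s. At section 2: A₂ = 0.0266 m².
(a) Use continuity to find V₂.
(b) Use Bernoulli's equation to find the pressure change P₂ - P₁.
(a) Continuity: A₁V₁=A₂V₂ -> V₂=A₁V₁/A₂=0.0478*3.73/0.0266=6.70 m/s
(b) Bernoulli: P₂-P₁=0.5*rho*(V₁^2-V₂^2)/1000=0.5*1000*(3.73^2-6.70^2)/1000=-15.49 kPa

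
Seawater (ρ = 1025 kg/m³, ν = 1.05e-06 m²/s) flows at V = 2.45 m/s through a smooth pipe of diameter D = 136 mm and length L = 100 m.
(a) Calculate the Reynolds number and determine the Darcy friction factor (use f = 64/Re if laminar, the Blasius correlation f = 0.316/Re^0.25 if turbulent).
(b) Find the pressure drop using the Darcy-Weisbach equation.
(a) Re = V·D/ν = 2.45·0.136/1.05e-06 = 317330 → turbulent (Re > 4000); f = 0.316/Re^0.25 = 0.316/317330^0.25 = 0.013314 (Blasius is strictly valid for Re ≲ 1e5; used here as the smooth-pipe estimate the problem specifies)
(b) Darcy-Weisbach: ΔP = f·(L/D)·½ρV²/1000 = 0.013314·(100/0.136)·½·1025·2.45²/1000 = 30.12 kPa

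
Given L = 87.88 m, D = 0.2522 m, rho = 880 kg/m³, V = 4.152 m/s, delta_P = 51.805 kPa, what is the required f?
Formula: \Delta P = f \frac{L}{D} \frac{\rho V^2}{2}
Substituting knowns: 51.805 = f·(87.88/0.2522)·0.5·880·4.152²/1000
Solving for f: f = (51.805·1000)/((87.88/0.2522)·0.5·880·4.152²) = 0.0196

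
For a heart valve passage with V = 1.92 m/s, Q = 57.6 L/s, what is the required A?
Formula: Q = A V
Substituting knowns: 57.6 = A·1.92·1000
Solving for A: A = (57.6/1000)/1.92 = 0.03 m²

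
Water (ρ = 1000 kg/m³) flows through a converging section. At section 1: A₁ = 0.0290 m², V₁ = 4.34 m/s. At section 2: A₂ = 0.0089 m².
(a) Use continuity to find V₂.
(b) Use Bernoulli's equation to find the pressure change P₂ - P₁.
(a) Continuity: A₁V₁=A₂V₂ -> V₂=A₁V₁/A₂=0.0290*4.34/0.0089=14.14 m/s
(b) Bernoulli: P₂-P₁=0.5*rho*(V₁^2-V₂^2)/1000=0.5*1000*(4.34^2-14.14^2)/1000=-90.55 kPa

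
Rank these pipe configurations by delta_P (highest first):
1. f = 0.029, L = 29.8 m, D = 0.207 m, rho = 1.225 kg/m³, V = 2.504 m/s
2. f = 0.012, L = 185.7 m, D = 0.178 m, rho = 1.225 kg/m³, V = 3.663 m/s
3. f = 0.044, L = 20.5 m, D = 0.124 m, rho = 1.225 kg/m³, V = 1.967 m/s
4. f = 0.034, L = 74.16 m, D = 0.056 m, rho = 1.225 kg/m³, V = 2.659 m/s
Case 1: delta_P = 0.01603 kPa
Case 2: delta_P = 0.1029 kPa
Case 3: delta_P = 0.01724 kPa
Case 4: delta_P = 0.195 kPa
Ranking (highest first): 4, 2, 3, 1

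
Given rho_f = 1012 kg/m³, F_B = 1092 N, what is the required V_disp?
Formula: F_B = \rho_f g V_{disp}
Substituting knowns: 1092 = 1012·9.81·V_disp
Solving for V_disp: V_disp = 1092/(1012·9.81) = 0.11 m³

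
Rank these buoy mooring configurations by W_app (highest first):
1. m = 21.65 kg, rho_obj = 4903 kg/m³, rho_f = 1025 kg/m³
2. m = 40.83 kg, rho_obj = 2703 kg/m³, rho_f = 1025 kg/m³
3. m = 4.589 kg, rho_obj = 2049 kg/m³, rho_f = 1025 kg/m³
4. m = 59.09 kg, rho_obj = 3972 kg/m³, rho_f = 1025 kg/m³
Case 1: W_app = 168 N
Case 2: W_app = 248.7 N
Case 3: W_app = 22.5 N
Case 4: W_app = 430.1 N
Ranking (highest first): 4, 2, 1, 3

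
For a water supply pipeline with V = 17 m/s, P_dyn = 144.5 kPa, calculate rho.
Formula: P_{dyn} = \frac{1}{2} \rho V^2
Substituting knowns: 144.5 = 0.5·rho·17²/1000
Solving for rho: rho = 2·(144.5·1000)/17² = 1000 kg/m³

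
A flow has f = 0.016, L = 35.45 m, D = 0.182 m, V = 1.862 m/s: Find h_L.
Formula: h_L = f \frac{L}{D} \frac{V^2}{2g}
h_L = 0.016·(35.45/0.182)·1.862²/(2·9.81) = 0.5507 m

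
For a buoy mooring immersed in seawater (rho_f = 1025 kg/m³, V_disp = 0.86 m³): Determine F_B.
Formula: F_B = \rho_f g V_{disp}
F_B = 1025·9.81·0.86 = 8648 N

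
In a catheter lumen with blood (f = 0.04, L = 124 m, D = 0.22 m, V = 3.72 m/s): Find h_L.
Formula: h_L = f \frac{L}{D} \frac{V^2}{2g}
h_L = 0.04·(124/0.22)·3.72²/(2·9.81) = 15.9 m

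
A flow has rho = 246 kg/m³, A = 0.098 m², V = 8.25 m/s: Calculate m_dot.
Formula: \dot{m} = \rho A V
m_dot = 246·0.098·8.25 = 198.9 kg/s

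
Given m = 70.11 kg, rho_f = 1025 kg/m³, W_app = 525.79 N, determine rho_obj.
Formula: W_{app} = mg\left(1 - \frac{\rho_f}{\rho_{obj}}\right)
Substituting knowns: 525.79 = 70.11·9.81·(1 − 1025/rho_obj)
Solving for rho_obj: rho_obj = 1025/(1 − 525.79/(70.11·9.81)) = 4352 kg/m³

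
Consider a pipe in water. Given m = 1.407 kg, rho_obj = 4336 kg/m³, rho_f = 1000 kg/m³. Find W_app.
Formula: W_{app} = mg\left(1 - \frac{\rho_f}{\rho_{obj}}\right)
W_app = 1.407·9.81·(1 − 1000/4336) = 10.62 N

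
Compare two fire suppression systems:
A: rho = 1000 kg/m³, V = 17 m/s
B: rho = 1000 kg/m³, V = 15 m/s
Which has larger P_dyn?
P_dyn(A) = 144.5 kPa, P_dyn(B) = 112.5 kPa. Answer: A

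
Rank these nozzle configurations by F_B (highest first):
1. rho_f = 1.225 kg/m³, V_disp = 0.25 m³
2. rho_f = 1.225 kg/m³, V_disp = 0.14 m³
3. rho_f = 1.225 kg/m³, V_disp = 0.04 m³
Case 1: F_B = 3.004 N
Case 2: F_B = 1.682 N
Case 3: F_B = 0.4807 N
Ranking (highest first): 1, 2, 3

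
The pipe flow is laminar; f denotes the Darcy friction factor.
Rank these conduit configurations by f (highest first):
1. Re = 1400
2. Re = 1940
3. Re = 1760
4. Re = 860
Case 1: f = 0.04571
Case 2: f = 0.03299
Case 3: f = 0.03636
Case 4: f = 0.07442
Ranking (highest first): 4, 1, 3, 2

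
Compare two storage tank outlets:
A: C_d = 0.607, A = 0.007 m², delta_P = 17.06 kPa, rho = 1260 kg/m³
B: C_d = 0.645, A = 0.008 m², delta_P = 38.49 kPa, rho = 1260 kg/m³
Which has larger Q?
Q(A) = 22.11 L/s, Q(B) = 40.33 L/s. Answer: B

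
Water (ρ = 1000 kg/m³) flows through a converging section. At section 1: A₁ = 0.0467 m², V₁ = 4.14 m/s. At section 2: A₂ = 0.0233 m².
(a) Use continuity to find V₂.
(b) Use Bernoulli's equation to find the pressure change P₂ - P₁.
(a) Continuity: A₁V₁=A₂V₂ -> V₂=A₁V₁/A₂=0.0467*4.14/0.0233=8.30 m/s
(b) Bernoulli: P₂-P₁=0.5*rho*(V₁^2-V₂^2)/1000=0.5*1000*(4.14^2-8.30^2)/1000=-25.88 kPa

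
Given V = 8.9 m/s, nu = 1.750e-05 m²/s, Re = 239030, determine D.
Formula: Re = \frac{V D}{\nu}
Substituting knowns: 239030 = 8.9·D/1.750e-05
Solving for D: D = 239030·1.750e-05/8.9 = 0.47 m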